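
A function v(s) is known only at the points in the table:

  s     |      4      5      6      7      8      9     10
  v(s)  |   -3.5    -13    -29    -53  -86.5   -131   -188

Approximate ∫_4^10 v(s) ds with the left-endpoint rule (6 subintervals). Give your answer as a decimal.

-316

Δs = 1.
Sum = 1·[(-3.5) + (-13) + (-29) + (-53) + (-86.5) + (-131)] = -316.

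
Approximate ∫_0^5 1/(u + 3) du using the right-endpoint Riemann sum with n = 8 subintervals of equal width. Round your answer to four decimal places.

Δu = (5 − 0)/8 = 0.625.
Right endpoints: 0.625, 1.25, 1.875, 2.5, 3.125, 3.75, 4.375, 5.
f(0.625) = 8/29, f(1.25) = 4/17, f(1.875) = 8/39, f(2.5) = 2/11, f(3.125) = 8/49, f(3.75) = 4/27, f(4.375) = 8/59, f(5) = 0.125.
Sum = Δu · [f(0.625) + f(1.25) + f(1.875) + ...].
Sum ≈ 0.9188.

0.9188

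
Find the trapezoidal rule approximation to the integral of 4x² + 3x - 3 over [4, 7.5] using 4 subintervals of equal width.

528.828125

Δx = (7.5 − 4)/4 = 0.875.
f(4) = 73, f(4.875) = 106.6875, f(5.75) = 146.5, f(6.625) = 192.4375, f(7.5) = 244.5.
T_4 = (Δx/2)·[f(x_0) + 2f(x_1) + 2f(x_2) + 2f(x_3) + f(x_4)].
Sum = 528.828125.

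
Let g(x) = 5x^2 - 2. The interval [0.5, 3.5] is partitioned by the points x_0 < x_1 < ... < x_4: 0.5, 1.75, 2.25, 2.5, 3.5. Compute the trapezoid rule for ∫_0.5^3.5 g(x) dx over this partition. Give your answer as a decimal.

67.828125

Subinterval widths: 1.25, 0.5, 0.25, 1.
g(0.5) = -0.75, g(1.75) = 13.3125, g(2.25) = 23.3125, g(2.5) = 29.25, g(3.5) = 59.25.
On each subinterval the trapezoid contributes (Δx_i/2)·[g(x_{i-1}) + g(x_i)].
Sum = 67.828125.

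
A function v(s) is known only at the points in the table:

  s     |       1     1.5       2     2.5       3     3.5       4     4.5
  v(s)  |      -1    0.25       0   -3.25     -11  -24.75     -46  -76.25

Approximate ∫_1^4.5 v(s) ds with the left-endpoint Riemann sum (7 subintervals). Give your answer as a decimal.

Δs = 0.5.
Sum = 0.5·[(-1) + 0.25 + 0 + (-3.25) + (-11) + (-24.75) + (-46)] = -42.875.

-42.875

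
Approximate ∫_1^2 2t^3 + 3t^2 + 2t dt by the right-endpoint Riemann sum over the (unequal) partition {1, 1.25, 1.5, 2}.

22.8984375

Subinterval widths: 0.25, 0.25, 0.5.
Right endpoints: 1.25, 1.5, 2.
f(1.25) = 11.09375, f(1.5) = 16.5, f(2) = 32.
Sum = Σ Δt_i · f(t_i).
Sum = 22.8984375.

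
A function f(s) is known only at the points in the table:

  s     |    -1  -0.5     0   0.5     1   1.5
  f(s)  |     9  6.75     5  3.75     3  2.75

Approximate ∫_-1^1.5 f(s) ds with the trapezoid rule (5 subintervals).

12.1875

Δs = 0.5.
T_5 = (0.5/2)·[9 + 2·6.75 + 2·5 + 2·3.75 + 2·3 + 2.75] = 12.1875.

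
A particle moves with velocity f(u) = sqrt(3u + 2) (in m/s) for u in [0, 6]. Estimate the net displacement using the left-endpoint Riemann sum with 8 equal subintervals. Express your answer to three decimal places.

Δu = (6 − 0)/8 = 0.75.
Left endpoints: 0, 0.75, 1.5, 2.25, 3, 3.75, 4.5, 5.25.
f(0) ≈ 1.414, f(0.75) ≈ 2.062, f(1.5) ≈ 2.550, f(2.25) ≈ 2.958, f(3) ≈ 3.317, f(3.75) ≈ 3.640, f(4.5) ≈ 3.937, f(5.25) ≈ 4.213.
Sum = Δu · [f(0) + f(0.75) + f(1.5) + ...].
Sum ≈ 18.068.

18.068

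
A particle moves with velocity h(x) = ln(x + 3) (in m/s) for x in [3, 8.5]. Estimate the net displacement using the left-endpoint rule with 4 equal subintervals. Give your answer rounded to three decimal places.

Δx = (8.5 − 3)/4 = 1.375.
Left endpoints: 3, 4.375, 5.75, 7.125.
h(3) ≈ 1.792, h(4.375) ≈ 1.998, h(5.75) ≈ 2.169, h(7.125) ≈ 2.315.
Sum = Δx · [h(3) + h(4.375) + h(5.75) + h(7.125)].
Sum ≈ 11.377.

11.377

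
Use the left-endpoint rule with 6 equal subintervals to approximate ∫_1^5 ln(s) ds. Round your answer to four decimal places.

3.4816

Δs = (5 − 1)/6 = 2/3.
Left endpoints: 1, 5/3, 7/3, 3, 11/3, 13/3.
f(1) ≈ 0.0000, f(5/3) ≈ 0.5108, f(7/3) ≈ 0.8473, f(3) ≈ 1.0986, f(11/3) ≈ 1.2993, f(13/3) ≈ 1.4663.
Sum = Δs · [f(1) + f(5/3) + f(7/3) + ...].
Sum ≈ 3.4816.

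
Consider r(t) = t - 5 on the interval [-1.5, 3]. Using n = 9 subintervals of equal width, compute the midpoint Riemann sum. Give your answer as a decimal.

-19.125

Δt = (3 − (-1.5))/9 = 0.5.
Midpoints: -1.25, -0.75, -0.25, 0.25, 0.75, 1.25, 1.75, 2.25, 2.75.
r(-1.25) = -6.25, r(-0.75) = -5.75, r(-0.25) = -5.25, r(0.25) = -4.75, r(0.75) = -4.25, r(1.25) = -3.75, r(1.75) = -3.25, r(2.25) = -2.75, r(2.75) = -2.25.
Sum = Δt · [r(-1.25) + r(-0.75) + r(-0.25) + ...].
Sum = -19.125.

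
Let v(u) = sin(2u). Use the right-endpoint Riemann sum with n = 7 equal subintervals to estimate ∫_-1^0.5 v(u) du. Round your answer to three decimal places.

-0.283

Δu = (0.5 − (-1))/7 = 3/14.
Right endpoints: -11/14, -4/7, -5/14, -1/7, 1/14, 2/7, 0.5.
v(-11/14) ≈ -1.000, v(-4/7) ≈ -0.910, v(-5/14) ≈ -0.655, v(-1/7) ≈ -0.282, v(1/14) ≈ 0.142, v(2/7) ≈ 0.541, v(0.5) ≈ 0.841.
Sum = Δu · [v(-11/14) + v(-4/7) + v(-5/14) + ...].
Sum ≈ -0.283.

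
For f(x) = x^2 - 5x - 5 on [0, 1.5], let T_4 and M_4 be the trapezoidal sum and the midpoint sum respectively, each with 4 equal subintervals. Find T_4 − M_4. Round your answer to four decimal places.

0.0527

T_4 = -11.96484375.
M_4 ≈ -12.017578.
T_4 − M_4 ≈ 0.0527.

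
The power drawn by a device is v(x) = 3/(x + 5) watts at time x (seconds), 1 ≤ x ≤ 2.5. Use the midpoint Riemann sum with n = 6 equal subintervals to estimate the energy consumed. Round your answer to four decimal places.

Δx = (2.5 − 1)/6 = 0.25.
Midpoints: 1.125, 1.375, 1.625, 1.875, 2.125, 2.375.
v(1.125) = 24/49, v(1.375) = 8/17, v(1.625) = 24/53, v(1.875) = 24/55, v(2.125) = 8/19, v(2.375) = 24/59.
Sum = Δx · [v(1.125) + v(1.375) + v(1.625) + ...].
Sum ≈ 0.6694.

0.6694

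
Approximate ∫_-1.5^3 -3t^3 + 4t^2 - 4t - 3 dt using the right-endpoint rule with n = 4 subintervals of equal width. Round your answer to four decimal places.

Δt = (3 − (-1.5))/4 = 1.125.
Right endpoints: -0.375, 0.75, 1.875, 3.
f(-0.375) = -399/512, f(0.75) = -5.015625, f(1.875) = -8301/512, f(3) = -60.
Sum = Δt · [f(-0.375) + f(0.75) + f(1.875) + f(3)].
Sum ≈ -92.2588.

-92.2588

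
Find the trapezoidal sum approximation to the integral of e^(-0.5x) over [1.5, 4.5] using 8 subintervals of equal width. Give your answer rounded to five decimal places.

Δx = (4.5 − 1.5)/8 = 0.375.
f(1.5) ≈ 0.47237, f(1.875) ≈ 0.39161, f(2.25) ≈ 0.32465, f(2.625) ≈ 0.26915, f(3) ≈ 0.22313, f(3.375) ≈ 0.18498, f(3.75) ≈ 0.15335, f(4.125) ≈ 0.12714, f(4.5) ≈ 0.10540.
T_8 = (Δx/2)·[f(x_0) + 2f(x_1) + ... + 2f(x_{7}) + f(x_8)].
Sum ≈ 0.73608.

0.73608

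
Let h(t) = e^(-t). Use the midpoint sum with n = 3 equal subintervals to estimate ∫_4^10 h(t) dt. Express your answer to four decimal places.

Δt = (10 − 4)/3 = 2.
Midpoints: 5, 7, 9.
h(5) ≈ 0.0067, h(7) ≈ 0.0009, h(9) ≈ 0.0001.
Sum = Δt · [h(5) + h(7) + h(9)].
Sum ≈ 0.0155.

0.0155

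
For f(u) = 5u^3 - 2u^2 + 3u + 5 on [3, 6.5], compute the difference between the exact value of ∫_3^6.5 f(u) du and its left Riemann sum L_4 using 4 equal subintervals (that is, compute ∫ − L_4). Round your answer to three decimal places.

Exact integral: ∫_3^6.5 f(u) du ≈ 2032.36979.
L_4 ≈ 1546.11816.
Error ≈ 2032.36979 − 1546.11816 ≈ 486.252.

486.252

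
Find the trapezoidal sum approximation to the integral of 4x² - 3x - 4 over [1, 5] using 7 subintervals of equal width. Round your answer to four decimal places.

Δx = (5 − 1)/7 = 4/7.
f(1) = -3, f(11/7) = 57/49, f(15/7) = 389/49, f(19/7) = 849/49, f(23/7) = 1437/49, f(27/7) = 2153/49, f(31/7) = 2997/49, f(5) = 81.
T_7 = (Δx/2)·[f(x_0) + 2f(x_1) + ... + 2f(x_{6}) + f(x_7)].
Sum ≈ 114.2041.

114.2041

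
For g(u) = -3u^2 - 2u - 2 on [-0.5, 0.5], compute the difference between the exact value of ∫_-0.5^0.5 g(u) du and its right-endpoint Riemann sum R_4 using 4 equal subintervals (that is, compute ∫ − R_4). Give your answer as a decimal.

Exact integral: ∫_-0.5^0.5 g(u) du = -2.25.
R_4 = -2.53125.
Error = -2.25 − (-2.53125) = 0.28125.

0.28125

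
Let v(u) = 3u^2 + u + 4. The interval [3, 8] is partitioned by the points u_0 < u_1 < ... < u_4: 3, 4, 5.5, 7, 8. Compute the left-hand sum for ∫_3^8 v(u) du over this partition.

426.375

Subinterval widths: 1, 1.5, 1.5, 1.
Left endpoints: 3, 4, 5.5, 7.
v(3) = 34, v(4) = 56, v(5.5) = 100.25, v(7) = 158.
Sum = Σ Δu_i · v(u_i).
Sum = 426.375.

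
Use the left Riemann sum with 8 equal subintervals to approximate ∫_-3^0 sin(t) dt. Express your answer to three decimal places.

Δt = (0 − (-3))/8 = 0.375.
Left endpoints: -3, -2.625, -2.25, -1.875, -1.5, -1.125, -0.75, -0.375.
f(-3) ≈ -0.141, f(-2.625) ≈ -0.494, f(-2.25) ≈ -0.778, f(-1.875) ≈ -0.954, f(-1.5) ≈ -0.997, f(-1.125) ≈ -0.902, f(-0.75) ≈ -0.682, f(-0.375) ≈ -0.366.
Sum = Δt · [f(-3) + f(-2.625) + f(-2.25) + ...].
Sum ≈ -1.993.

-1.993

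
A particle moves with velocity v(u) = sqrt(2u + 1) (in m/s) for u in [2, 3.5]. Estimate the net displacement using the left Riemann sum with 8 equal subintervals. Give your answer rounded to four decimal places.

3.7599

Δu = (3.5 − 2)/8 = 0.1875.
Left endpoints: 2, 2.1875, 2.375, 2.5625, 2.75, 2.9375, 3.125, 3.3125.
v(2) ≈ 2.2361, v(2.1875) ≈ 2.3184, v(2.375) ≈ 2.3979, v(2.5625) ≈ 2.4749, v(2.75) ≈ 2.5495, v(2.9375) ≈ 2.6220, v(3.125) ≈ 2.6926, v(3.3125) ≈ 2.7613.
Sum = Δu · [v(2) + v(2.1875) + v(2.375) + ...].
Sum ≈ 3.7599.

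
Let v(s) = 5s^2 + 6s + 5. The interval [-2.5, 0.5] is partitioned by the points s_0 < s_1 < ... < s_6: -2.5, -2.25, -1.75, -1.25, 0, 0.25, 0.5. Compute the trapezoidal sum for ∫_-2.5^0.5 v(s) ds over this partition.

Subinterval widths: 0.25, 0.5, 0.5, 1.25, 0.25, 0.25.
v(-2.5) = 21.25, v(-2.25) = 16.8125, v(-1.75) = 9.8125, v(-1.25) = 5.3125, v(0) = 5, v(0.25) = 6.8125, v(0.5) = 9.25.
On each subinterval the trapezoid contributes (Δs_i/2)·[v(s_{i-1}) + v(s_i)].
Sum = 25.125.

25.125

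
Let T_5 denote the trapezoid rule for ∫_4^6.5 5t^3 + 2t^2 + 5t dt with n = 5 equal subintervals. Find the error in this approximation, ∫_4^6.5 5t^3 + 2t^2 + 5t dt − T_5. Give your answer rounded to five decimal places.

-8.41146

Exact integral: ∫_4^6.5 f(t) dt ≈ 2117.3697917.
T_5 = 2125.78125.
Error ≈ 2117.3697917 − 2125.78125 ≈ -8.41146.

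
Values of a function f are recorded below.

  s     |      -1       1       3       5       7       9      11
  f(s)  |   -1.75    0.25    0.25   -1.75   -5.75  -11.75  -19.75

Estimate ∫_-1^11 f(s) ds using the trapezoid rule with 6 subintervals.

Δs = 2.
T_6 = (2/2)·[(-1.75) + 2·0.25 + 2·0.25 + 2·(-1.75) + 2·(-5.75) + 2·(-11.75) + (-19.75)] = -59.

-59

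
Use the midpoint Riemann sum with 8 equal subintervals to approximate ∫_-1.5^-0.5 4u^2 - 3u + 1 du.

8.328125

Δu = (-0.5 − (-1.5))/8 = 0.125.
Midpoints: -1.4375, -1.3125, -1.1875, -1.0625, -0.9375, -0.8125, -0.6875, -0.5625.
f(-1.4375) = 13.578125, f(-1.3125) = 11.828125, f(-1.1875) = 10.203125, f(-1.0625) = 8.703125, f(-0.9375) = 7.328125, f(-0.8125) = 6.078125, f(-0.6875) = 4.953125, f(-0.5625) = 3.953125.
Sum = Δu · [f(-1.4375) + f(-1.3125) + f(-1.1875) + ...].
Sum = 8.328125.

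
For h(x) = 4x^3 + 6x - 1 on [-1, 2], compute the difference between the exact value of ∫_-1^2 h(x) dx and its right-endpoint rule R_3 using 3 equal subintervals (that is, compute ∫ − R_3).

Exact integral: ∫_-1^2 h(x) dx = 21.
R_3 = 51.
Error = 21 − 51 = -30.

-30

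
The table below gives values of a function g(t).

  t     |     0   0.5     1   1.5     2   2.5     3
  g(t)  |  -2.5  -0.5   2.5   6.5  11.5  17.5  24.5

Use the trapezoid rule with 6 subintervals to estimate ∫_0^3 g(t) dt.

24.25

Δt = 0.5.
T_6 = (0.5/2)·[(-2.5) + 2·(-0.5) + 2·2.5 + 2·6.5 + 2·11.5 + 2·17.5 + 24.5] = 24.25.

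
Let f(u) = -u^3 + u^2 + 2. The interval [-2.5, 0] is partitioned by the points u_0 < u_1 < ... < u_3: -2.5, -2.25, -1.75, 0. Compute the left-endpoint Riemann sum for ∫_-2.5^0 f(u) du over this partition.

Subinterval widths: 0.25, 0.5, 1.75.
Left endpoints: -2.5, -2.25, -1.75.
f(-2.5) = 23.875, f(-2.25) = 18.453125, f(-1.75) = 10.421875.
Sum = Σ Δu_i · f(u_i).
Sum = 33.43359375.

33.43359375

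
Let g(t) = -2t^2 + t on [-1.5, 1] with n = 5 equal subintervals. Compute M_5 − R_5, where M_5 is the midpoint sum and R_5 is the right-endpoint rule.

-0.9375

M_5 = -3.4375.
R_5 = -2.5.
M_5 − R_5 = -0.9375.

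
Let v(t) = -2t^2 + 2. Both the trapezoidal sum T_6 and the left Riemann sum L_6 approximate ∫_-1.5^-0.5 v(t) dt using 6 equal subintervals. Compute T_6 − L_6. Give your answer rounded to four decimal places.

T_6 ≈ -0.175926.
L_6 ≈ -0.509259.
T_6 − L_6 ≈ 0.3333.

0.3333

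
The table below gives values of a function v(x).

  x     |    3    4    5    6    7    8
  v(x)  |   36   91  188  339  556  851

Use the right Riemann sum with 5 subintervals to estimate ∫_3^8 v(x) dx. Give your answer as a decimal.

Δx = 1.
Sum = 1·[91 + 188 + 339 + 556 + 851] = 2025.

2025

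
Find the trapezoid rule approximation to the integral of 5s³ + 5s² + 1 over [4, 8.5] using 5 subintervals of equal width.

Δs = (8.5 − 4)/5 = 0.9.
f(4) = 401, f(4.9) = 709.295, f(5.8) = 1144.76, f(6.7) = 1729.265, f(7.6) = 2484.68, f(8.5) = 3432.875.
T_5 = (Δs/2)·[f(s_0) + 2f(s_1) + ... + 2f(s_{4}) + f(s_5)].
Sum = 7186.44375.

7186.44375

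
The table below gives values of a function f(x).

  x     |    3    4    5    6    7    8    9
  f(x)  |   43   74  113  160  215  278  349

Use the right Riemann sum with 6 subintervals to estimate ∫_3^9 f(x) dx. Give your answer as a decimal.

1189

Δx = 1.
Sum = 1·[74 + 113 + 160 + 215 + 278 + 349] = 1189.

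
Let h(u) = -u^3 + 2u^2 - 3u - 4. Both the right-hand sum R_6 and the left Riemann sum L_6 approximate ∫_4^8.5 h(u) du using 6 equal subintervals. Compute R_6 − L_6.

-338.34375

R_6 = -1152.87890625.
L_6 = -814.53515625.
R_6 − L_6 = -338.34375.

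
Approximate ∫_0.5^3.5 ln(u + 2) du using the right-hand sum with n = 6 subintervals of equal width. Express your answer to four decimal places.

Δu = (3.5 − 0.5)/6 = 0.5.
Right endpoints: 1, 1.5, 2, 2.5, 3, 3.5.
f(1) ≈ 1.0986, f(1.5) ≈ 1.2528, f(2) ≈ 1.3863, f(2.5) ≈ 1.5041, f(3) ≈ 1.6094, f(3.5) ≈ 1.7047.
Sum = Δu · [f(1) + f(1.5) + f(2) + ...].
Sum ≈ 4.2780.

4.2780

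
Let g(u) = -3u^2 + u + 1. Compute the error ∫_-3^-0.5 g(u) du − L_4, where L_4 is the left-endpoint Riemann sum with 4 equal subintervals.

9.47265625

Exact integral: ∫_-3^-0.5 g(u) du = -28.75.
L_4 = -38.22265625.
Error = -28.75 − (-38.22265625) = 9.47265625.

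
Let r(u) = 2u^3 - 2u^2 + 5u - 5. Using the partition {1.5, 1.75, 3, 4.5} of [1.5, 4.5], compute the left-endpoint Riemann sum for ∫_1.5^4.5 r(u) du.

80.6171875

Subinterval widths: 0.25, 1.25, 1.5.
Left endpoints: 1.5, 1.75, 3.
r(1.5) = 4.75, r(1.75) = 8.34375, r(3) = 46.
Sum = Σ Δu_i · r(u_i).
Sum = 80.6171875.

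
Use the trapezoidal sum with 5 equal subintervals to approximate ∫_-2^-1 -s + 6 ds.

Δs = (-1 − (-2))/5 = 0.2.
f(-2) = 8, f(-1.8) = 7.8, f(-1.6) = 7.6, f(-1.4) = 7.4, f(-1.2) = 7.2, f(-1) = 7.
T_5 = (Δs/2)·[f(s_0) + 2f(s_1) + ... + 2f(s_{4}) + f(s_5)].
Sum = 7.5.

7.5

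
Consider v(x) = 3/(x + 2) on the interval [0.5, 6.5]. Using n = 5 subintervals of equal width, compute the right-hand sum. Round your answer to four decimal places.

Δx = (6.5 − 0.5)/5 = 1.2.
Right endpoints: 1.7, 2.9, 4.1, 5.3, 6.5.
v(1.7) = 30/37, v(2.9) = 30/49, v(4.1) = 30/61, v(5.3) = 30/73, v(6.5) = 6/17.
Sum = Δx · [v(1.7) + v(2.9) + v(4.1) + v(5.3) + v(6.5)].
Sum ≈ 3.2145.

3.2145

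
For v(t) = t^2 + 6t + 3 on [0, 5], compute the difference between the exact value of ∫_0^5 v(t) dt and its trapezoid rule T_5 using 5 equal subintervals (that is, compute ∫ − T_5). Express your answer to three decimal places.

Exact integral: ∫_0^5 v(t) dt ≈ 131.66667.
T_5 = 132.5.
Error ≈ 131.66667 − 132.5 ≈ -0.833.

-0.833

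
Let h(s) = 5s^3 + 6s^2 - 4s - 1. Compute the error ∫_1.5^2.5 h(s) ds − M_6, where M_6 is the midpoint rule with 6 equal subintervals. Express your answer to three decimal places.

0.083

Exact integral: ∫_1.5^2.5 h(s) ds = 58.
M_6 ≈ 57.91667.
Error ≈ 58 − 57.91667 ≈ 0.083.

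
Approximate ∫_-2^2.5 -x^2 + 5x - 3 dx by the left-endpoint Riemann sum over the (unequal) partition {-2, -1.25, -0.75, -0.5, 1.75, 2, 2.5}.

Subinterval widths: 0.75, 0.5, 0.25, 2.25, 0.25, 0.5.
Left endpoints: -2, -1.25, -0.75, -0.5, 1.75, 2.
f(-2) = -17, f(-1.25) = -10.8125, f(-0.75) = -7.3125, f(-0.5) = -5.75, f(1.75) = 2.6875, f(2) = 3.
Sum = Σ Δx_i · f(x_i).
Sum = -30.75.

-30.75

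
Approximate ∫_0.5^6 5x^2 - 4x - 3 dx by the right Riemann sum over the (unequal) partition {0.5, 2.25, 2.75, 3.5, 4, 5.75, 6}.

Subinterval widths: 1.75, 0.5, 0.75, 0.5, 1.75, 0.25.
Right endpoints: 2.25, 2.75, 3.5, 4, 5.75, 6.
f(2.25) = 13.3125, f(2.75) = 23.8125, f(3.5) = 44.25, f(4) = 61, f(5.75) = 139.3125, f(6) = 153.
Sum = Σ Δx_i · f(x_i).
Sum = 380.9375.

380.9375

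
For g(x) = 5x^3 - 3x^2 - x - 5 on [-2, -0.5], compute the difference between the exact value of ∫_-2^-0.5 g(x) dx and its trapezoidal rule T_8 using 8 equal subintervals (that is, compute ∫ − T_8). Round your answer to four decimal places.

0.1912

Exact integral: ∫_-2^-0.5 g(x) dx = -33.421875.
T_8 ≈ -33.613037.
Error ≈ -33.421875 − (-33.613037) ≈ 0.1912.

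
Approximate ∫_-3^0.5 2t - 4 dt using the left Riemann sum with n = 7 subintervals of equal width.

Δt = (0.5 − (-3))/7 = 0.5.
Left endpoints: -3, -2.5, -2, -1.5, -1, -0.5, 0.
f(-3) = -10, f(-2.5) = -9, f(-2) = -8, f(-1.5) = -7, f(-1) = -6, f(-0.5) = -5, f(0) = -4.
Sum = Δt · [f(-3) + f(-2.5) + f(-2) + ...].
Sum = -24.5.

-24.5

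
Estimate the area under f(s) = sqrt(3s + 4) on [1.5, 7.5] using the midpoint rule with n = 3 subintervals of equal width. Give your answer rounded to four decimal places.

24.8443

Δs = (7.5 − 1.5)/3 = 2.
Midpoints: 2.5, 4.5, 6.5.
f(2.5) ≈ 3.3912, f(4.5) ≈ 4.1833, f(6.5) ≈ 4.8477.
Sum = Δs · [f(2.5) + f(4.5) + f(6.5)].
Sum ≈ 24.8443.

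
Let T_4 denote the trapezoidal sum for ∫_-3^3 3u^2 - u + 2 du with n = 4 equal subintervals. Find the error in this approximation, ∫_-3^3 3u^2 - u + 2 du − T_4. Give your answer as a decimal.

-6.75

Exact integral: ∫_-3^3 f(u) du = 66.
T_4 = 72.75.
Error = 66 − 72.75 = -6.75.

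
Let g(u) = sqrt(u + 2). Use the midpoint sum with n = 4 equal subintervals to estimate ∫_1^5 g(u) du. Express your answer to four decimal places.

8.8869

Δu = (5 − 1)/4 = 1.
Midpoints: 1.5, 2.5, 3.5, 4.5.
g(1.5) ≈ 1.8708, g(2.5) ≈ 2.1213, g(3.5) ≈ 2.3452, g(4.5) ≈ 2.5495.
Sum = Δu · [g(1.5) + g(2.5) + g(3.5) + g(4.5)].
Sum ≈ 8.8869.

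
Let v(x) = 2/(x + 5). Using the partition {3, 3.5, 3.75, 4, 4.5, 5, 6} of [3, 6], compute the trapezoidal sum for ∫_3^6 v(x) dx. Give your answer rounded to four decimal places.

Subinterval widths: 0.5, 0.25, 0.25, 0.5, 0.5, 1.
v(3) = 0.25, v(3.5) = 4/17, v(3.75) = 8/35, v(4) = 2/9, v(4.5) = 4/19, v(5) = 0.2, v(6) = 2/11.
On each subinterval the trapezoid contributes (Δx_i/2)·[v(x_{i-1}) + v(x_i)].
Sum ≈ 0.6374.

0.6374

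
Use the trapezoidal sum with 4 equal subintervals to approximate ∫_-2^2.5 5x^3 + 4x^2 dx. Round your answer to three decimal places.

67.685

Δx = (2.5 − (-2))/4 = 1.125.
f(-2) = -24, f(-0.875) = -147/512, f(0.25) = 0.328125, f(1.375) = 10527/512, f(2.5) = 103.125.
T_4 = (Δx/2)·[f(x_0) + 2f(x_1) + 2f(x_2) + 2f(x_3) + f(x_4)].
Sum ≈ 67.685.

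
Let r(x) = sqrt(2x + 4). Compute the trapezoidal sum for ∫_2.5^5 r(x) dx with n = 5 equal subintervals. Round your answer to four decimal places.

8.4597

Δx = (5 − 2.5)/5 = 0.5.
r(2.5) ≈ 3.0000, r(3) ≈ 3.1623, r(3.5) ≈ 3.3166, r(4) ≈ 3.4641, r(4.5) ≈ 3.6056, r(5) ≈ 3.7417.
T_5 = (Δx/2)·[r(x_0) + 2r(x_1) + ... + 2r(x_{4}) + r(x_5)].
Sum ≈ 8.4597.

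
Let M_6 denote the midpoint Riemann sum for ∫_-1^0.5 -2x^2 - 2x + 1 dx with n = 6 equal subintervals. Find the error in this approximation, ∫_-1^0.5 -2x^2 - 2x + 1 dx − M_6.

Exact integral: ∫_-1^0.5 f(x) dx = 1.5.
M_6 = 1.515625.
Error = 1.5 − 1.515625 = -0.015625.

-0.015625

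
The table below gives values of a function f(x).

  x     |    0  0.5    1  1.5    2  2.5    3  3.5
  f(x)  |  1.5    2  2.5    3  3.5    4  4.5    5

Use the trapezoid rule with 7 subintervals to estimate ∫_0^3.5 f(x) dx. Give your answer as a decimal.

Δx = 0.5.
T_7 = (0.5/2)·[1.5 + 2·2 + 2·2.5 + 2·3 + 2·3.5 + 2·4 + 2·4.5 + 5] = 11.375.

11.375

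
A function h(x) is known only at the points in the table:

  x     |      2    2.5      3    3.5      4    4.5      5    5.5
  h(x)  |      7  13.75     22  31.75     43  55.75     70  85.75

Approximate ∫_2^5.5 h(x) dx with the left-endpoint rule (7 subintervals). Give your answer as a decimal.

121.625

Δx = 0.5.
Sum = 0.5·[7 + 13.75 + 22 + 31.75 + 43 + 55.75 + 70] = 121.625.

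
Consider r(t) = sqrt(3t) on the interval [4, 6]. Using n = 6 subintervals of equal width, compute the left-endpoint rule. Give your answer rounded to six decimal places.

Δt = (6 − 4)/6 = 1/3.
Left endpoints: 4, 13/3, 14/3, 5, 16/3, 17/3.
r(4) ≈ 3.464102, r(13/3) ≈ 3.605551, r(14/3) ≈ 3.741657, r(5) ≈ 3.872983, r(16/3) ≈ 4.000000, r(17/3) ≈ 4.123106.
Sum = Δt · [r(4) + r(13/3) + r(14/3) + ...].
Sum ≈ 7.602466.

7.602466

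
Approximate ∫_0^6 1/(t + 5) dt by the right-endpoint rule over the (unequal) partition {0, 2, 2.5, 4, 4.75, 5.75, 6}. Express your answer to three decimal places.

0.712

Subinterval widths: 2, 0.5, 1.5, 0.75, 1, 0.25.
Right endpoints: 2, 2.5, 4, 4.75, 5.75, 6.
f(2) = 1/7, f(2.5) = 2/15, f(4) = 1/9, f(4.75) = 4/39, f(5.75) = 4/43, f(6) = 1/11.
Sum = Σ Δt_i · f(t_i).
Sum ≈ 0.712.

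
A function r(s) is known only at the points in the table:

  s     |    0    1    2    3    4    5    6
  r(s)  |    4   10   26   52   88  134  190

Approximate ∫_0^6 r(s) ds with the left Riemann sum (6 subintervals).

Δs = 1.
Sum = 1·[4 + 10 + 26 + 52 + 88 + 134] = 314.

314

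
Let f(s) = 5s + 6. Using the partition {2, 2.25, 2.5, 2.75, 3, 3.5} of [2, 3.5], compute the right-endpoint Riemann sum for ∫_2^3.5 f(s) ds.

Subinterval widths: 0.25, 0.25, 0.25, 0.25, 0.5.
Right endpoints: 2.25, 2.5, 2.75, 3, 3.5.
f(2.25) = 17.25, f(2.5) = 18.5, f(2.75) = 19.75, f(3) = 21, f(3.5) = 23.5.
Sum = Σ Δs_i · f(s_i).
Sum = 30.875.

30.875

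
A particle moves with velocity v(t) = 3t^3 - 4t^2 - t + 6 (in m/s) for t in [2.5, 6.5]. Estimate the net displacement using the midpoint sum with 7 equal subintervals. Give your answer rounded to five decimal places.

Δt = (6.5 − 2.5)/7 = 4/7.
Midpoints: 39/14, 47/14, 55/14, 4.5, 71/14, 79/14, 87/14.
v(39/14) = 101601/2744, v(47/14) = 195017/2744, v(55/14) = 335409/2744, v(4.5) = 193.875, v(71/14) = 793985/2744, v(79/14) = 1130601/2744, v(87/14) = 1551057/2744.
Sum = Δt · [v(39/14) + v(47/14) + v(55/14) + ...].
Sum ≈ 966.19388.

966.19388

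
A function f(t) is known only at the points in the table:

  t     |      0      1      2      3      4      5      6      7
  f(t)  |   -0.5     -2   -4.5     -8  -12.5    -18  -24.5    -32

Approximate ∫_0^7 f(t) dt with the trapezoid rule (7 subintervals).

Δt = 1.
T_7 = (1/2)·[(-0.5) + 2·(-2) + 2·(-4.5) + 2·(-8) + 2·(-12.5) + 2·(-18) + 2·(-24.5) + (-32)] = -85.75.

-85.75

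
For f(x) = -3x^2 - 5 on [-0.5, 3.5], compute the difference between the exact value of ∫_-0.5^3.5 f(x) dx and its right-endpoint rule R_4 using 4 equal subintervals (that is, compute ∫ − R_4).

20

Exact integral: ∫_-0.5^3.5 f(x) dx = -63.
R_4 = -83.
Error = -63 − (-83) = 20.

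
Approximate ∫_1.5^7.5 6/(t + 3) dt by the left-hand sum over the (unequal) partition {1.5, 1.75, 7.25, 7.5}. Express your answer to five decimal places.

Subinterval widths: 0.25, 5.5, 0.25.
Left endpoints: 1.5, 1.75, 7.25.
f(1.5) = 4/3, f(1.75) = 24/19, f(7.25) = 24/41.
Sum = Σ Δt_i · f(t_i).
Sum ≈ 7.42704.

7.42704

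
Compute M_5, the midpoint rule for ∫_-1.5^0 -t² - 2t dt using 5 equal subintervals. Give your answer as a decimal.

Δt = (0 − (-1.5))/5 = 0.3.
Midpoints: -1.35, -1.05, -0.75, -0.45, -0.15.
f(-1.35) = 0.8775, f(-1.05) = 0.9975, f(-0.75) = 0.9375, f(-0.45) = 0.6975, f(-0.15) = 0.2775.
Sum = Δt · [f(-1.35) + f(-1.05) + f(-0.75) + f(-0.45) + f(-0.15)].
Sum = 1.13625.

1.13625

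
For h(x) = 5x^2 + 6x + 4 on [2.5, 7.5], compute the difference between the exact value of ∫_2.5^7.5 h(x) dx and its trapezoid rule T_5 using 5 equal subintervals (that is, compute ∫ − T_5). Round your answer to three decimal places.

-4.167

Exact integral: ∫_2.5^7.5 h(x) dx ≈ 847.08333.
T_5 = 851.25.
Error ≈ 847.08333 − 851.25 ≈ -4.167.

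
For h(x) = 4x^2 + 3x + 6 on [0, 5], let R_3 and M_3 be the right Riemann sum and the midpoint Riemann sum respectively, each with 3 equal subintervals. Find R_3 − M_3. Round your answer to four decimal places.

R_3 ≈ 339.259259.
M_3 ≈ 229.537037.
R_3 − M_3 ≈ 109.7222.

109.7222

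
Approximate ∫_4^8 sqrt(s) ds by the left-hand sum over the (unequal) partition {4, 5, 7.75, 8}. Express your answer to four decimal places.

8.8452

Subinterval widths: 1, 2.75, 0.25.
Left endpoints: 4, 5, 7.75.
f(4) ≈ 2.0000, f(5) ≈ 2.2361, f(7.75) ≈ 2.7839.
Sum = Σ Δs_i · f(s_i).
Sum ≈ 8.8452.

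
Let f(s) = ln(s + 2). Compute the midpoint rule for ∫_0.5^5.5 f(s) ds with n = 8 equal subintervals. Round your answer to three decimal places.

Δs = (5.5 − 0.5)/8 = 0.625.
Midpoints: 0.8125, 1.4375, 2.0625, 2.6875, 3.3125, 3.9375, 4.5625, 5.1875.
f(0.8125) ≈ 1.034, f(1.4375) ≈ 1.235, f(2.0625) ≈ 1.402, f(2.6875) ≈ 1.545, f(3.3125) ≈ 1.670, f(3.9375) ≈ 1.781, f(4.5625) ≈ 1.881, f(5.1875) ≈ 1.972.
Sum = Δs · [f(0.8125) + f(1.4375) + f(2.0625) + ...].
Sum ≈ 7.825.

7.825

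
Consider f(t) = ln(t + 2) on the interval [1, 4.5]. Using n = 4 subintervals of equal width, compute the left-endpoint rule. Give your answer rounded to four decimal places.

Δt = (4.5 − 1)/4 = 0.875.
Left endpoints: 1, 1.875, 2.75, 3.625.
f(1) ≈ 1.0986, f(1.875) ≈ 1.3545, f(2.75) ≈ 1.5581, f(3.625) ≈ 1.7272.
Sum = Δt · [f(1) + f(1.875) + f(2.75) + f(3.625)].
Sum ≈ 5.0212.

5.0212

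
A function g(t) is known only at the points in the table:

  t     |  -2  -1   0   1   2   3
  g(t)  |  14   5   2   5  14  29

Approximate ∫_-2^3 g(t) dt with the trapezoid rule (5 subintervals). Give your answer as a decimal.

47.5

Δt = 1.
T_5 = (1/2)·[14 + 2·5 + 2·2 + 2·5 + 2·14 + 29] = 47.5.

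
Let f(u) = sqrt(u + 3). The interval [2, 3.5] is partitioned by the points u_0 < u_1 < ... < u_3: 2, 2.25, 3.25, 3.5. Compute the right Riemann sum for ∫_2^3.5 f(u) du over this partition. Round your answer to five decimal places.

Subinterval widths: 0.25, 1, 0.25.
Right endpoints: 2.25, 3.25, 3.5.
f(2.25) ≈ 2.29129, f(3.25) ≈ 2.50000, f(3.5) ≈ 2.54951.
Sum = Σ Δu_i · f(u_i).
Sum ≈ 3.71020.

3.71020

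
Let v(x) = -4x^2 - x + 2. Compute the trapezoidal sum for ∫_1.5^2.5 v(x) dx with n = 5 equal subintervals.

Δx = (2.5 − 1.5)/5 = 0.2.
v(1.5) = -8.5, v(1.7) = -11.26, v(1.9) = -14.34, v(2.1) = -17.74, v(2.3) = -21.46, v(2.5) = -25.5.
T_5 = (Δx/2)·[v(x_0) + 2v(x_1) + ... + 2v(x_{4}) + v(x_5)].
Sum = -16.36.

-16.36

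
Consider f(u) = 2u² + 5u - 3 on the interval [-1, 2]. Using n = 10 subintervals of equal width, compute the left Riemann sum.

Δu = (2 − (-1))/10 = 0.3.
Left endpoints: -1, -0.7, -0.4, -0.1, 0.2, 0.5, 0.8, 1.1, 1.4, 1.7.
f(-1) = -6, f(-0.7) = -5.52, f(-0.4) = -4.68, f(-0.1) = -3.48, f(0.2) = -1.92, f(0.5) = 0, f(0.8) = 2.28, f(1.1) = 4.92, f(1.4) = 7.92, f(1.7) = 11.28.
Sum = Δu · [f(-1) + f(-0.7) + f(-0.4) + ...].
Sum = 1.44.

1.44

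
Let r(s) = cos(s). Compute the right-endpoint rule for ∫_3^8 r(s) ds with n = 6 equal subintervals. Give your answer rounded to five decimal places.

1.15044

Δs = (8 − 3)/6 = 5/6.
Right endpoints: 23/6, 14/3, 5.5, 19/3, 43/6, 8.
r(23/6) ≈ -0.77014, r(14/3) ≈ -0.04571, r(5.5) ≈ 0.70867, r(19/3) ≈ 0.99874, r(43/6) ≈ 0.63446, r(8) ≈ -0.14550.
Sum = Δs · [r(23/6) + r(14/3) + r(5.5) + ...].
Sum ≈ 1.15044.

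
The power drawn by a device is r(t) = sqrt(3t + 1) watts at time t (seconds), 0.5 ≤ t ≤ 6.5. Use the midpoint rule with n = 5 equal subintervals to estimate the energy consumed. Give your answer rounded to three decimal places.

Δt = (6.5 − 0.5)/5 = 1.2.
Midpoints: 1.1, 2.3, 3.5, 4.7, 5.9.
r(1.1) ≈ 2.074, r(2.3) ≈ 2.811, r(3.5) ≈ 3.391, r(4.7) ≈ 3.886, r(5.9) ≈ 4.324.
Sum = Δt · [r(1.1) + r(2.3) + r(3.5) + r(4.7) + r(5.9)].
Sum ≈ 19.783.

19.783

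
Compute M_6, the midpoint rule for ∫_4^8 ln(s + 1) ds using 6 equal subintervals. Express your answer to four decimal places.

Δs = (8 − 4)/6 = 2/3.
Midpoints: 13/3, 5, 17/3, 19/3, 7, 23/3.
f(13/3) ≈ 1.6740, f(5) ≈ 1.7918, f(17/3) ≈ 1.8971, f(19/3) ≈ 1.9924, f(7) ≈ 2.0794, f(23/3) ≈ 2.1595.
Sum = Δs · [f(13/3) + f(5) + f(17/3) + ...].
Sum ≈ 7.7295.

7.7295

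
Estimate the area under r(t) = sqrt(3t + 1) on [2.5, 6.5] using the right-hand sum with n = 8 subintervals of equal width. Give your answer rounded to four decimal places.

Δt = (6.5 − 2.5)/8 = 0.5.
Right endpoints: 3, 3.5, 4, 4.5, 5, 5.5, 6, 6.5.
r(3) ≈ 3.1623, r(3.5) ≈ 3.3912, r(4) ≈ 3.6056, r(4.5) ≈ 3.8079, r(5) ≈ 4.0000, r(5.5) ≈ 4.1833, r(6) ≈ 4.3589, r(6.5) ≈ 4.5277.
Sum = Δt · [r(3) + r(3.5) + r(4) + ...].
Sum ≈ 15.5184.

15.5184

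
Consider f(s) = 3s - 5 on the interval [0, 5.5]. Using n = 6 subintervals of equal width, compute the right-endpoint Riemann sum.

25.4375

Δs = (5.5 − 0)/6 = 11/12.
Right endpoints: 11/12, 11/6, 2.75, 11/3, 55/12, 5.5.
f(11/12) = -2.25, f(11/6) = 0.5, f(2.75) = 3.25, f(11/3) = 6, f(55/12) = 8.75, f(5.5) = 11.5.
Sum = Δs · [f(11/12) + f(11/6) + f(2.75) + ...].
Sum = 25.4375.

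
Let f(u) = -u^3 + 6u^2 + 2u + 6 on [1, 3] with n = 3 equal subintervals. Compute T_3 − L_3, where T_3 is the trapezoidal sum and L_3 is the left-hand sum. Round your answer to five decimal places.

8.66667

T_3 = 52.
L_3 ≈ 43.3333333.
T_3 − L_3 ≈ 8.66667.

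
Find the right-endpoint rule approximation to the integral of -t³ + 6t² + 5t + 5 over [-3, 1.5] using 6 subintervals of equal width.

70.69921875

Δt = (1.5 − (-3))/6 = 0.75.
Right endpoints: -2.25, -1.5, -0.75, 0, 0.75, 1.5.
f(-2.25) = 35.515625, f(-1.5) = 14.375, f(-0.75) = 5.046875, f(0) = 5, f(0.75) = 11.703125, f(1.5) = 22.625.
Sum = Δt · [f(-2.25) + f(-1.5) + f(-0.75) + ...].
Sum = 70.69921875.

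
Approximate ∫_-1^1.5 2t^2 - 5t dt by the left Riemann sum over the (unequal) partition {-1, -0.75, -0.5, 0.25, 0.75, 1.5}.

2.6875

Subinterval widths: 0.25, 0.25, 0.75, 0.5, 0.75.
Left endpoints: -1, -0.75, -0.5, 0.25, 0.75.
f(-1) = 7, f(-0.75) = 4.875, f(-0.5) = 3, f(0.25) = -1.125, f(0.75) = -2.625.
Sum = Σ Δt_i · f(t_i).
Sum = 2.6875.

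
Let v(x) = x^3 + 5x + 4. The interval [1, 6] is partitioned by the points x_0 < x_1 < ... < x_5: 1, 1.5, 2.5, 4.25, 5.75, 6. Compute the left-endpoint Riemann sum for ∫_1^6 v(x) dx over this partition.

Subinterval widths: 0.5, 1, 1.75, 1.5, 0.25.
Left endpoints: 1, 1.5, 2.5, 4.25, 5.75.
v(1) = 10, v(1.5) = 14.875, v(2.5) = 32.125, v(4.25) = 102.015625, v(5.75) = 222.859375.
Sum = Σ Δx_i · v(x_i).
Sum = 284.83203125.

284.83203125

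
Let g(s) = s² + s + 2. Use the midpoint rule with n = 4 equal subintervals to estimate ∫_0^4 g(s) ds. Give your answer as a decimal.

Δs = (4 − 0)/4 = 1.
Midpoints: 0.5, 1.5, 2.5, 3.5.
g(0.5) = 2.75, g(1.5) = 5.75, g(2.5) = 10.75, g(3.5) = 17.75.
Sum = Δs · [g(0.5) + g(1.5) + g(2.5) + g(3.5)].
Sum = 37.

37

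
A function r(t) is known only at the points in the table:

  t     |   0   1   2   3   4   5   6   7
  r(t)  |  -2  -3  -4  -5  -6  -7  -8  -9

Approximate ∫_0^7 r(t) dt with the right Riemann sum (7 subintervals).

Δt = 1.
Sum = 1·[(-3) + (-4) + (-5) + (-6) + (-7) + (-8) + (-9)] = -42.

-42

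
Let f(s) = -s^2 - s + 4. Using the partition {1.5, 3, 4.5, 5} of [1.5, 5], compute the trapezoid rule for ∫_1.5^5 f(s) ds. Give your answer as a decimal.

Subinterval widths: 1.5, 1.5, 0.5.
f(1.5) = 0.25, f(3) = -8, f(4.5) = -20.75, f(5) = -26.
On each subinterval the trapezoid contributes (Δs_i/2)·[f(s_{i-1}) + f(s_i)].
Sum = -39.0625.

-39.0625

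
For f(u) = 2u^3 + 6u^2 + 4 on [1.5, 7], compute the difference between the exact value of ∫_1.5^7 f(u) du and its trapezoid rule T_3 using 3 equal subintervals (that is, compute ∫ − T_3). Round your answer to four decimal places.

Exact integral: ∫_1.5^7 f(u) du = 1899.21875.
T_3 ≈ 1996.270833.
Error ≈ 1899.21875 − 1996.270833 ≈ -97.0521.

-97.0521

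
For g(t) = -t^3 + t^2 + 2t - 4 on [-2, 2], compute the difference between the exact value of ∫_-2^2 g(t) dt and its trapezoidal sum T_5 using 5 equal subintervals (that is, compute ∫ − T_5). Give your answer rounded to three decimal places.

-0.427

Exact integral: ∫_-2^2 g(t) dt ≈ -10.66667.
T_5 = -10.24.
Error ≈ -10.66667 − (-10.24) ≈ -0.427.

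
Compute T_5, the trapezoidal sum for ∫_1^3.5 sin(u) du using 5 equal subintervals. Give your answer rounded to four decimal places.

1.4459

Δu = (3.5 − 1)/5 = 0.5.
f(1) ≈ 0.8415, f(1.5) ≈ 0.9975, f(2) ≈ 0.9093, f(2.5) ≈ 0.5985, f(3) ≈ 0.1411, f(3.5) ≈ -0.3508.
T_5 = (Δu/2)·[f(u_0) + 2f(u_1) + ... + 2f(u_{4}) + f(u_5)].
Sum ≈ 1.4459.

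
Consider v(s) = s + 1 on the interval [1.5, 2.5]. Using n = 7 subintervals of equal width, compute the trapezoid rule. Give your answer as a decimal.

3

Δs = (2.5 − 1.5)/7 = 1/7.
v(1.5) = 2.5, v(23/14) = 37/14, v(25/14) = 39/14, v(27/14) = 41/14, v(29/14) = 43/14, v(31/14) = 45/14, v(33/14) = 47/14, v(2.5) = 3.5.
T_7 = (Δs/2)·[v(s_0) + 2v(s_1) + ... + 2v(s_{6}) + v(s_7)].
Sum = 3.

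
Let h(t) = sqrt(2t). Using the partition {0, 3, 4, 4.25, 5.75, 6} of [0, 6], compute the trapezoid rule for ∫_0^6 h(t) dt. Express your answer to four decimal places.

Subinterval widths: 3, 1, 0.25, 1.5, 0.25.
h(0) ≈ 0.0000, h(3) ≈ 2.4495, h(4) ≈ 2.8284, h(4.25) ≈ 2.9155, h(5.75) ≈ 3.3912, h(6) ≈ 3.4641.
On each subinterval the trapezoid contributes (Δt_i/2)·[h(t_{i-1}) + h(t_i)].
Sum ≈ 12.6181.

12.6181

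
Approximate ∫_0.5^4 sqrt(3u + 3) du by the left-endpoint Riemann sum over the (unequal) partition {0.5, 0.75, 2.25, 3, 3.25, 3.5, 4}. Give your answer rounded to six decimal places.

9.904957

Subinterval widths: 0.25, 1.5, 0.75, 0.25, 0.25, 0.5.
Left endpoints: 0.5, 0.75, 2.25, 3, 3.25, 3.5.
f(0.5) ≈ 2.121320, f(0.75) ≈ 2.291288, f(2.25) ≈ 3.122499, f(3) ≈ 3.464102, f(3.25) ≈ 3.570714, f(3.5) ≈ 3.674235.
Sum = Σ Δu_i · f(u_i).
Sum ≈ 9.904957.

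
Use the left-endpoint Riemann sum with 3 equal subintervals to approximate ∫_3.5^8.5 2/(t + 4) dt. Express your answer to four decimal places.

1.1158

Δt = (8.5 − 3.5)/3 = 5/3.
Left endpoints: 3.5, 31/6, 41/6.
f(3.5) = 4/15, f(31/6) = 12/55, f(41/6) = 12/65.
Sum = Δt · [f(3.5) + f(31/6) + f(41/6)].
Sum ≈ 1.1158.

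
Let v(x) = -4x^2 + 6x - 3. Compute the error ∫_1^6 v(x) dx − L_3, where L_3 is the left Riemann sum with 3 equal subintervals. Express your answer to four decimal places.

-82.4074

Exact integral: ∫_1^6 v(x) dx ≈ -196.666667.
L_3 ≈ -114.259259.
Error ≈ -196.666667 − (-114.259259) ≈ -82.4074.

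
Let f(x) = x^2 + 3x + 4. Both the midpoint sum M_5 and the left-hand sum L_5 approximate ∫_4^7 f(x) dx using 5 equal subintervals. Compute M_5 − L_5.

12.33

M_5 = 154.41.
L_5 = 142.08.
M_5 − L_5 = 12.33.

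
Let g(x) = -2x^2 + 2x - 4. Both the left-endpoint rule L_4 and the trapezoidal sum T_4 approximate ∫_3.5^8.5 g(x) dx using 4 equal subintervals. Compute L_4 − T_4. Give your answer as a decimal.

68.75

L_4 = -274.6875.
T_4 = -343.4375.
L_4 − T_4 = 68.75.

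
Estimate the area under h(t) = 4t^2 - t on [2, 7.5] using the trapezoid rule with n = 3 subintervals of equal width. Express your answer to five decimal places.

Δt = (7.5 − 2)/3 = 11/6.
h(2) = 14, h(23/6) = 989/18, h(17/3) = 1105/9, h(7.5) = 217.5.
T_3 = (Δt/2)·[h(t_0) + 2h(t_1) + 2h(t_2) + h(t_3)].
Sum ≈ 538.03241.

538.03241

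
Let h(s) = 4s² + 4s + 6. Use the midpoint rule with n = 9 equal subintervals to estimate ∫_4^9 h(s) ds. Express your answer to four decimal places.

Δs = (9 − 4)/9 = 5/9.
Midpoints: 77/18, 29/6, 97/18, 107/18, 6.5, 127/18, 137/18, 49/6, 157/18.
h(77/18) = 7801/81, h(29/6) = 1069/9, h(97/18) = 11641/81, h(107/18) = 13861/81, h(6.5) = 201, h(127/18) = 18901/81, h(137/18) = 21721/81, h(49/6) = 2749/9, h(157/18) = 27961/81.
Sum = Δs · [h(77/18) + h(29/6) + h(97/18) + ...].
Sum ≈ 1046.1523.

1046.1523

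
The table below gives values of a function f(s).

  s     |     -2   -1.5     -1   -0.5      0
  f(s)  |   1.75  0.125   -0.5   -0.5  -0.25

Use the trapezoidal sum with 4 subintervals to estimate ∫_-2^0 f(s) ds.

-0.0625

Δs = 0.5.
T_4 = (0.5/2)·[1.75 + 2·0.125 + 2·(-0.5) + 2·(-0.5) + (-0.25)] = -0.0625.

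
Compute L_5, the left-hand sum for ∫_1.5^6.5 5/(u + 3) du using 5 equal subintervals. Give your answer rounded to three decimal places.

4.044

Δu = (6.5 − 1.5)/5 = 1.
Left endpoints: 1.5, 2.5, 3.5, 4.5, 5.5.
f(1.5) = 10/9, f(2.5) = 10/11, f(3.5) = 10/13, f(4.5) = 2/3, f(5.5) = 10/17.
Sum = Δu · [f(1.5) + f(2.5) + f(3.5) + f(4.5) + f(5.5)].
Sum ≈ 4.044.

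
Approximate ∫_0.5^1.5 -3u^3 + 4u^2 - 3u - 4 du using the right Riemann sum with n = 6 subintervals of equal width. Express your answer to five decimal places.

Δu = (1.5 − 0.5)/6 = 1/6.
Right endpoints: 2/3, 5/6, 1, 7/6, 4/3, 1.5.
f(2/3) = -46/9, f(5/6) = -131/24, f(1) = -6, f(7/6) = -491/72, f(4/3) = -8, f(1.5) = -9.625.
Sum = Δu · [f(2/3) + f(5/6) + f(1) + ...].
Sum ≈ -6.83565.

-6.83565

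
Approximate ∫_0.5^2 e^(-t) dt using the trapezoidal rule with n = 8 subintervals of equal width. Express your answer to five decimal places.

0.47258

Δt = (2 − 0.5)/8 = 0.1875.
f(0.5) ≈ 0.60653, f(0.6875) ≈ 0.50283, f(0.875) ≈ 0.41686, f(1.0625) ≈ 0.34559, f(1.25) ≈ 0.28650, f(1.4375) ≈ 0.23752, f(1.625) ≈ 0.19691, f(1.8125) ≈ 0.16325, f(2) ≈ 0.13534.
T_8 = (Δt/2)·[f(t_0) + 2f(t_1) + ... + 2f(t_{7}) + f(t_8)].
Sum ≈ 0.47258.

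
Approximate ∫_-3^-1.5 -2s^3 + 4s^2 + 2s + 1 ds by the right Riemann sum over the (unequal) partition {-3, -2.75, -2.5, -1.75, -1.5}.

Subinterval widths: 0.25, 0.25, 0.75, 0.25.
Right endpoints: -2.75, -2.5, -1.75, -1.5.
f(-2.75) = 67.34375, f(-2.5) = 52.25, f(-1.75) = 20.46875, f(-1.5) = 13.75.
Sum = Σ Δs_i · f(s_i).
Sum = 48.6875.

48.6875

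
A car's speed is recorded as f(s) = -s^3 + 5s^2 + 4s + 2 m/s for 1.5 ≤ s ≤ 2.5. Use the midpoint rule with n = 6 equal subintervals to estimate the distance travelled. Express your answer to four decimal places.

Δs = (2.5 − 1.5)/6 = 1/6.
Midpoints: 19/12, 1.75, 23/12, 25/12, 2.25, 29/12.
f(19/12) = 29201/1728, f(1.75) = 18.953125, f(23/12) = 36277/1728, f(25/12) = 39731/1728, f(2.25) = 24.921875, f(29/12) = 46231/1728.
Sum = Δs · [f(19/12) + f(1.75) + f(23/12) + ...].
Sum ≈ 21.9190.

21.9190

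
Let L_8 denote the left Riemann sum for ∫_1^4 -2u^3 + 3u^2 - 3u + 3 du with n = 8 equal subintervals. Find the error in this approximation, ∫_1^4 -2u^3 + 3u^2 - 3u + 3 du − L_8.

Exact integral: ∫_1^4 f(u) du = -78.
L_8 = -61.96875.
Error = -78 − (-61.96875) = -16.03125.

-16.03125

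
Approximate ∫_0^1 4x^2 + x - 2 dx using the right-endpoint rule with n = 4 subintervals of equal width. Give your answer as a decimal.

0.5

Δx = (1 − 0)/4 = 0.25.
Right endpoints: 0.25, 0.5, 0.75, 1.
f(0.25) = -1.5, f(0.5) = -0.5, f(0.75) = 1, f(1) = 3.
Sum = Δx · [f(0.25) + f(0.5) + f(0.75) + f(1)].
Sum = 0.5.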